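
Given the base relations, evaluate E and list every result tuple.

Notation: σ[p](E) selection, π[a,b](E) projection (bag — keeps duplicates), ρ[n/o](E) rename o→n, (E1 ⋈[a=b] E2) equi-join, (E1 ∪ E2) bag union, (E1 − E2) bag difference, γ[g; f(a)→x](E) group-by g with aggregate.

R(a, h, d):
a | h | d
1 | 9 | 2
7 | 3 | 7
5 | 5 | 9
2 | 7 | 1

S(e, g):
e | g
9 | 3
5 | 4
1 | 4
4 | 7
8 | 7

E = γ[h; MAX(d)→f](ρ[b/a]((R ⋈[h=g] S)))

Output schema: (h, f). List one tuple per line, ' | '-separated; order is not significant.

Subexpression sizes:
  R → 4
  S → 5
  (R ⋈[h=g] S) → 3
  ρ[b/a]((R ⋈[h=g] S)) → 3
  γ[h; MAX(d)→f](ρ[b/a]((R ⋈[h=g] S))) → 2

== RESULT ==
h | f
3 | 7
7 | 1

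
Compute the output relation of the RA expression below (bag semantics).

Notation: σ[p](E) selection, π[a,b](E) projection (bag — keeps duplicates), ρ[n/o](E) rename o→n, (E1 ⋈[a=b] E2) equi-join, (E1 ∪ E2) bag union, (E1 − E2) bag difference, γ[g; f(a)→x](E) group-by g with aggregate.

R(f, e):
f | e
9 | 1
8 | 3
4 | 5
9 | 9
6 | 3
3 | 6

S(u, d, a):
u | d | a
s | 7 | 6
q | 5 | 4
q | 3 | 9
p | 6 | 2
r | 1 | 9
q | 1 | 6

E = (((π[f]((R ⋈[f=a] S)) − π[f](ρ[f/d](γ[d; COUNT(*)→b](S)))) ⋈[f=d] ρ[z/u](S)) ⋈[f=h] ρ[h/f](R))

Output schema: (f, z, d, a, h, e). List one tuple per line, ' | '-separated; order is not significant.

Stepwise |·|:
  R → 6
  S → 6
  (R ⋈[f=a] S) → 7
  π[f]((R ⋈[f=a] S)) → 7
  S → 6
  γ[d; COUNT(*)→b](S) → 5
  ρ[f/d](γ[d; COUNT(*)→b](S)) → 5
  π[f](ρ[f/d](γ[d; COUNT(*)→b](S))) → 5
  (π[f]((R ⋈[f=a] S)) − π[f](ρ[f/d](γ[d; COUNT(*)→b](S)))) → 6
  S → 6
  ρ[z/u](S) → 6
  ((π[f]((R ⋈[f=a] S)) − π[f](ρ[f/d](γ[d; COUNT(*)→b](S)))) ⋈[f=d] ρ[z/u](S)) → 1
  R → 6
  ρ[h/f](R) → 6
  (((π[f]((R ⋈[f=a] S)) − π[f](ρ[f/d](γ[d; COUNT(*)→b](S)))) ⋈[f=d] ρ[z/u](S)) ⋈[f=h] ρ[h/f](R)) → 1

== RESULT ==
f | z | d | a | h | e
6 | p | 6 | 2 | 6 | 3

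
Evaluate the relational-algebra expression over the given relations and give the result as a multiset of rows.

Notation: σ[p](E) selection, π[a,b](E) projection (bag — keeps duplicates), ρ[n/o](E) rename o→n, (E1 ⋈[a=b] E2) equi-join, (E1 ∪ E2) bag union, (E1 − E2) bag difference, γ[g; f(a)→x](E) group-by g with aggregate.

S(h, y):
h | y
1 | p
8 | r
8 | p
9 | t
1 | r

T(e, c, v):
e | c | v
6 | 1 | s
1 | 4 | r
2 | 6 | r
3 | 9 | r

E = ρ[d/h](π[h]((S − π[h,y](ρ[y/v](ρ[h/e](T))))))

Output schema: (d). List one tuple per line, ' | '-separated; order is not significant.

Stepwise |·|:
  S → 5
  T → 4
  ρ[h/e](T) → 4
  ρ[y/v](ρ[h/e](T)) → 4
  π[h,y](ρ[y/v](ρ[h/e](T))) → 4
  (S − π[h,y](ρ[y/v](ρ[h/e](T)))) → 4
  π[h]((S − π[h,y](ρ[y/v](ρ[h/e](T))))) → 4
  ρ[d/h](π[h]((S − π[h,y](ρ[y/v](ρ[h/e](T)))))) → 4

== RESULT ==
d
1
8
8
9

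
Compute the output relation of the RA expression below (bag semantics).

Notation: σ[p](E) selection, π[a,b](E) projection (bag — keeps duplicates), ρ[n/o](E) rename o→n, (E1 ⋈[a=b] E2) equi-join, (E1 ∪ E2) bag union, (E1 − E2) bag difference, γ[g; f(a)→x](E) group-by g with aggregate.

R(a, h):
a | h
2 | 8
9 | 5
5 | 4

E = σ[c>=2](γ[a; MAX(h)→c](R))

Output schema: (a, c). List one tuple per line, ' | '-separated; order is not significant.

Row counts bottom-up:
  R → 3
  γ[a; MAX(h)→c](R) → 3
  σ[c>=2](γ[a; MAX(h)→c](R)) → 3

== RESULT ==
a | c
2 | 8
5 | 4
9 | 5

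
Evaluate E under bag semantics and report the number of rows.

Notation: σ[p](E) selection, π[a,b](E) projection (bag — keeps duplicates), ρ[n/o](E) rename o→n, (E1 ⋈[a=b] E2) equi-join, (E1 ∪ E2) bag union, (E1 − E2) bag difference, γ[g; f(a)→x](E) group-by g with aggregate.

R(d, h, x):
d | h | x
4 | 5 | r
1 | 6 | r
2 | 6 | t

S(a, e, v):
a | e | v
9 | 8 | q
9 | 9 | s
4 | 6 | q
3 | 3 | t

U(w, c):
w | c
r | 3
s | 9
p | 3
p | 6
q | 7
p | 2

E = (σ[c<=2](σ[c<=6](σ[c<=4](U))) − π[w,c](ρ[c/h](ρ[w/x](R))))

Row counts bottom-up:
  U → 6
  σ[c<=4](U) → 3
  σ[c<=6](σ[c<=4](U)) → 3
  σ[c<=2](σ[c<=6](σ[c<=4](U))) → 1
  R → 3
  ρ[w/x](R) → 3
  ρ[c/h](ρ[w/x](R)) → 3
  π[w,c](ρ[c/h](ρ[w/x](R))) → 3
  (σ[c<=2](σ[c<=6](σ[c<=4](U))) − π[w,c](ρ[c/h](ρ[w/x](R)))) → 1

|E| = 1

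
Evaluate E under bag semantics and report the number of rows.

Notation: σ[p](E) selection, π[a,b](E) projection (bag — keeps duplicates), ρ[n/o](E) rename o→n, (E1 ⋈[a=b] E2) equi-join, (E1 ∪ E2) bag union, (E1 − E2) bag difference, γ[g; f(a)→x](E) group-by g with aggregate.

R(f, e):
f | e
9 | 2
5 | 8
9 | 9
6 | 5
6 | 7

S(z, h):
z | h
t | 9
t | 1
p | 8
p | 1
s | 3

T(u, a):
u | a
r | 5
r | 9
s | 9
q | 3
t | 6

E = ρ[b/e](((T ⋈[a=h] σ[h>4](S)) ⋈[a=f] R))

Subexpression sizes:
  T → 5
  S → 5
  σ[h>4](S) → 2
  (T ⋈[a=h] σ[h>4](S)) → 2
  R → 5
  ((T ⋈[a=h] σ[h>4](S)) ⋈[a=f] R) → 4
  ρ[b/e](((T ⋈[a=h] σ[h>4](S)) ⋈[a=f] R)) → 4

|E| = 4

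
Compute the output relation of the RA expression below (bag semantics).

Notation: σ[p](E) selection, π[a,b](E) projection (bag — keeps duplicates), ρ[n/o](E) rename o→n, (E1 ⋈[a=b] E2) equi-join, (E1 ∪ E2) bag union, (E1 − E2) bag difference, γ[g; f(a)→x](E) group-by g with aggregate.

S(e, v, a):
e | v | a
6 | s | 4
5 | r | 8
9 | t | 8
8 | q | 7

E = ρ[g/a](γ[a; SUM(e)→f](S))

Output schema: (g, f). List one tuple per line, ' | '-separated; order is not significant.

Per-node cardinality:
  S → 4
  γ[a; SUM(e)→f](S) → 3
  ρ[g/a](γ[a; SUM(e)→f](S)) → 3

== RESULT ==
g | f
4 | 6
7 | 8
8 | 14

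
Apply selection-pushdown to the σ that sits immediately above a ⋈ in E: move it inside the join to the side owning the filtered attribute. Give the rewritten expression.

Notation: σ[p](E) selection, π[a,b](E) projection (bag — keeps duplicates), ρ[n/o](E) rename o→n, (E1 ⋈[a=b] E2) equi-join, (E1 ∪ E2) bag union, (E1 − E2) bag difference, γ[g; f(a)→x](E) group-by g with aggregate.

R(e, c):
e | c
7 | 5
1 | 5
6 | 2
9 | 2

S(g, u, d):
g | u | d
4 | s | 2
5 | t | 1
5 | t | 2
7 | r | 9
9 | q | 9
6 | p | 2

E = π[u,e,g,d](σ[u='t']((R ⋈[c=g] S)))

σ filters on u, owned by the right side.
E' = π[u,e,g,d]((R ⋈[c=g] σ[u='t'](S)))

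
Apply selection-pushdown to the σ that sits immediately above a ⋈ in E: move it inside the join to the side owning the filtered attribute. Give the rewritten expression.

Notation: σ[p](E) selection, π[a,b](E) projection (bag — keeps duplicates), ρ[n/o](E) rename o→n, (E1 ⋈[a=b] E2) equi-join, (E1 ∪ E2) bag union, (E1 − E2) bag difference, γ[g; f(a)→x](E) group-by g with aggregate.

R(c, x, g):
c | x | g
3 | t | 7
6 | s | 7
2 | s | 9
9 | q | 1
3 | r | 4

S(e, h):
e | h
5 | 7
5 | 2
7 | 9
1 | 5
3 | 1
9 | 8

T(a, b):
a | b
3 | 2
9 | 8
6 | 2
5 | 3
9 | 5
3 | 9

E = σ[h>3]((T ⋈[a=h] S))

σ filters on h, owned by the right side.
E' = (T ⋈[a=h] σ[h>3](S))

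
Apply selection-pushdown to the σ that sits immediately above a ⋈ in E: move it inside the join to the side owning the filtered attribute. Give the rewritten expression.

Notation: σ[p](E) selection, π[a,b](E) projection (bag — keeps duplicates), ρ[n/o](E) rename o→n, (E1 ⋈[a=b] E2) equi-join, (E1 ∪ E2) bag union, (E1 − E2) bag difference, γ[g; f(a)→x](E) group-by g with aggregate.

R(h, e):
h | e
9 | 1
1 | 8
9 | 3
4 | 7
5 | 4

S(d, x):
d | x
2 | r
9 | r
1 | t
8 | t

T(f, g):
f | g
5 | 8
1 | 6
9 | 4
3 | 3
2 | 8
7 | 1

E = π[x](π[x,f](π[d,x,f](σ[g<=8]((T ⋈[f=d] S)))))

σ filters on g, owned by the left side.
E' = π[x](π[x,f](π[d,x,f]((σ[g<=8](T) ⋈[f=d] S))))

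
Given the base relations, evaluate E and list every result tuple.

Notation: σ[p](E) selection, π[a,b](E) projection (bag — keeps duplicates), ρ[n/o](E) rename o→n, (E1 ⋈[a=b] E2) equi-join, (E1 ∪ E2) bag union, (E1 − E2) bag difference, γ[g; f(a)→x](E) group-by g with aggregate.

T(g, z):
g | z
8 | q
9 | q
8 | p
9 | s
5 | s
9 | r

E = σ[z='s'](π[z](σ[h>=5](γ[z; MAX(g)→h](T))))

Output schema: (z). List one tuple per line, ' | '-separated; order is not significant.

Row counts bottom-up:
  T → 6
  γ[z; MAX(g)→h](T) → 4
  σ[h>=5](γ[z; MAX(g)→h](T)) → 4
  π[z](σ[h>=5](γ[z; MAX(g)→h](T))) → 4
  σ[z='s'](π[z](σ[h>=5](γ[z; MAX(g)→h](T)))) → 1

== RESULT ==
z
s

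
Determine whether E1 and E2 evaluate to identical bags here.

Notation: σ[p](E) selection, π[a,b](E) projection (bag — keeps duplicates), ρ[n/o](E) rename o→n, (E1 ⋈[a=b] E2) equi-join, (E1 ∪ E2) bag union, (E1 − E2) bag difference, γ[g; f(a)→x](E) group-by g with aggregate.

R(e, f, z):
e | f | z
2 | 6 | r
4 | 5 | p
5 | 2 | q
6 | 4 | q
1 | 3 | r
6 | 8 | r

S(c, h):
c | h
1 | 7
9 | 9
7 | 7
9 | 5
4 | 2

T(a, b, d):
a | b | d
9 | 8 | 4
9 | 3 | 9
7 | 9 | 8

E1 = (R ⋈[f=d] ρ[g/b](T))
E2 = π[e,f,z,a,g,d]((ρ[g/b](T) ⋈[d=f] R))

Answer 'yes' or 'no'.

E1 stepwise |·|:
  R → 6
  T → 3
  ρ[g/b](T) → 3
  (R ⋈[f=d] ρ[g/b](T)) → 2
E2 stepwise |·|:
  T → 3
  ρ[g/b](T) → 3
  R → 6
  (ρ[g/b](T) ⋈[d=f] R) → 2
  π[e,f,z,a,g,d]((ρ[g/b](T) ⋈[d=f] R)) → 2

E1 and E2 produce the same multiset:
e | f | z | a | g | d
6 | 4 | q | 9 | 8 | 4
6 | 8 | r | 7 | 9 | 8

yes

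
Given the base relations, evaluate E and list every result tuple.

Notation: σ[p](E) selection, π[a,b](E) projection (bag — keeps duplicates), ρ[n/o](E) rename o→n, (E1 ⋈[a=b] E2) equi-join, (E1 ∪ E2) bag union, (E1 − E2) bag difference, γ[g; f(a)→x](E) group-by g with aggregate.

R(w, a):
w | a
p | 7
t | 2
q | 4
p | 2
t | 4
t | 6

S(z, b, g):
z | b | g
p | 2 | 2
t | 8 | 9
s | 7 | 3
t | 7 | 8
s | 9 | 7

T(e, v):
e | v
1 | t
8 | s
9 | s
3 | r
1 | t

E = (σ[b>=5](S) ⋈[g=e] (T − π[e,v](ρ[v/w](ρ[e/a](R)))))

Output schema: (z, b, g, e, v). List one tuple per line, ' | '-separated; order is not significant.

Stepwise |·|:
  S → 5
  σ[b>=5](S) → 4
  T → 5
  R → 6
  ρ[e/a](R) → 6
  ρ[v/w](ρ[e/a](R)) → 6
  π[e,v](ρ[v/w](ρ[e/a](R))) → 6
  (T − π[e,v](ρ[v/w](ρ[e/a](R)))) → 5
  (σ[b>=5](S) ⋈[g=e] (T − π[e,v](ρ[v/w](ρ[e/a](R))))) → 3

== RESULT ==
z | b | g | e | v
s | 7 | 3 | 3 | r
t | 7 | 8 | 8 | s
t | 8 | 9 | 9 | s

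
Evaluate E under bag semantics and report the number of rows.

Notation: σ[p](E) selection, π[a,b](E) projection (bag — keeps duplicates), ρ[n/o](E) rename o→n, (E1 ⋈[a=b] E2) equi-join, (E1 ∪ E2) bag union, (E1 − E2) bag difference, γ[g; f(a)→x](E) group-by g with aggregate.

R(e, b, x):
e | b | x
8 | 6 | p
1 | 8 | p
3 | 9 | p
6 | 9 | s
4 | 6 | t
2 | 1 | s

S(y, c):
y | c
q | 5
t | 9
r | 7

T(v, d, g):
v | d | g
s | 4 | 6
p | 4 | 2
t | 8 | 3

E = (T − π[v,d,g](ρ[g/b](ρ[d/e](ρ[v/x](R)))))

Subexpression sizes:
  T → 3
  R → 6
  ρ[v/x](R) → 6
  ρ[d/e](ρ[v/x](R)) → 6
  ρ[g/b](ρ[d/e](ρ[v/x](R))) → 6
  π[v,d,g](ρ[g/b](ρ[d/e](ρ[v/x](R)))) → 6
  (T − π[v,d,g](ρ[g/b](ρ[d/e](ρ[v/x](R))))) → 3

|E| = 3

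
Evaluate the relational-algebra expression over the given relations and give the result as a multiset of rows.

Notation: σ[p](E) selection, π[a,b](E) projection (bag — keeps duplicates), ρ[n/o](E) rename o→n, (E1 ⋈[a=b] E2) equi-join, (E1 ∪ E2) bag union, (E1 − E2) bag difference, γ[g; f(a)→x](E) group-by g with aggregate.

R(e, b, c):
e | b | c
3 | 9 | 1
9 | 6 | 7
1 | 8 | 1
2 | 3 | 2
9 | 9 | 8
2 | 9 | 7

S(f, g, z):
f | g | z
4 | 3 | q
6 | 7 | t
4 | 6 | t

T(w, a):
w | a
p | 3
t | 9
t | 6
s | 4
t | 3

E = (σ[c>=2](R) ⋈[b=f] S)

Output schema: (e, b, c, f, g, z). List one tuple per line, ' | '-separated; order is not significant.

Row counts bottom-up:
  R → 6
  σ[c>=2](R) → 4
  S → 3
  (σ[c>=2](R) ⋈[b=f] S) → 1

== RESULT ==
e | b | c | f | g | z
9 | 6 | 7 | 6 | 7 | t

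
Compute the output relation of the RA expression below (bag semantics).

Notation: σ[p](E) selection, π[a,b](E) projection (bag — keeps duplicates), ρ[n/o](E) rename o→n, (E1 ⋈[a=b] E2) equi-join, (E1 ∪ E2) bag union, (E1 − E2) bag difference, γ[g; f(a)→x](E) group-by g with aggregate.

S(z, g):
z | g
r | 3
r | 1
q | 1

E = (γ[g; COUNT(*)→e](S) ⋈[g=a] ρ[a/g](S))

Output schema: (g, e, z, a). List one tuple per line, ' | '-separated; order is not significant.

Subexpression sizes:
  S → 3
  γ[g; COUNT(*)→e](S) → 2
  S → 3
  ρ[a/g](S) → 3
  (γ[g; COUNT(*)→e](S) ⋈[g=a] ρ[a/g](S)) → 3

== RESULT ==
g | e | z | a
1 | 2 | q | 1
1 | 2 | r | 1
3 | 1 | r | 3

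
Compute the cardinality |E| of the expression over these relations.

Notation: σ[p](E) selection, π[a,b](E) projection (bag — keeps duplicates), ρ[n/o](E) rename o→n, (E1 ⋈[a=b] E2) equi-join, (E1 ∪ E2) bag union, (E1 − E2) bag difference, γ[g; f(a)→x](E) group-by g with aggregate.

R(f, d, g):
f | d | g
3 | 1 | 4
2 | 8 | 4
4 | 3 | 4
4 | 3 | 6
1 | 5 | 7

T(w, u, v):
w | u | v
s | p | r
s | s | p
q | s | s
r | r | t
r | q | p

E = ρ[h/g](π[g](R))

Row counts bottom-up:
  R → 5
  π[g](R) → 5
  ρ[h/g](π[g](R)) → 5

|E| = 5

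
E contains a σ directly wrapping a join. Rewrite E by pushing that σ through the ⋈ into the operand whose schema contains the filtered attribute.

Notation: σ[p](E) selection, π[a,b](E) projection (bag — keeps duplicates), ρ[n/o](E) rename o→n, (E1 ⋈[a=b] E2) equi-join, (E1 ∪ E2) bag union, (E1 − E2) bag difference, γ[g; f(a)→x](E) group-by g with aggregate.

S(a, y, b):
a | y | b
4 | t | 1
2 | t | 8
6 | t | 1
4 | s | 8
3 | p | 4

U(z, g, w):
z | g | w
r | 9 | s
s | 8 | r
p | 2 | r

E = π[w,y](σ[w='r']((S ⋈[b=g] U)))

σ filters on w, owned by the right side.
E' = π[w,y]((S ⋈[b=g] σ[w='r'](U)))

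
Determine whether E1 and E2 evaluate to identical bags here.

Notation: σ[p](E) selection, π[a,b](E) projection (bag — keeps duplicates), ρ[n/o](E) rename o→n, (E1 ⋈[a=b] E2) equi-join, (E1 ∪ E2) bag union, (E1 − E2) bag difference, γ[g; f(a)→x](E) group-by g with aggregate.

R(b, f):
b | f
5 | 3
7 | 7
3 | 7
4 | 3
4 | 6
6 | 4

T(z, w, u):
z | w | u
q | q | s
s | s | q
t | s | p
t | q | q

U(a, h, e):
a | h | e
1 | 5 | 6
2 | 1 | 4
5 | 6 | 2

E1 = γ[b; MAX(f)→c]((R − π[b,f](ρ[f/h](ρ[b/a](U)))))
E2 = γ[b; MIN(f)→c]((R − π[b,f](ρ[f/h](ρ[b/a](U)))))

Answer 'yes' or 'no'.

E1 subexpression sizes:
  R → 6
  U → 3
  ρ[b/a](U) → 3
  ρ[f/h](ρ[b/a](U)) → 3
  π[b,f](ρ[f/h](ρ[b/a](U))) → 3
  (R − π[b,f](ρ[f/h](ρ[b/a](U)))) → 6
  γ[b; MAX(f)→c]((R − π[b,f](ρ[f/h](ρ[b/a](U))))) → 5
E2 subexpression sizes:
  R → 6
  U → 3
  ρ[b/a](U) → 3
  ρ[f/h](ρ[b/a](U)) → 3
  π[b,f](ρ[f/h](ρ[b/a](U))) → 3
  (R − π[b,f](ρ[f/h](ρ[b/a](U)))) → 6
  γ[b; MIN(f)→c]((R − π[b,f](ρ[f/h](ρ[b/a](U))))) → 5

E1 result:
b | c
3 | 7
4 | 6
5 | 3
6 | 4
7 | 7
E2 result:
b | c
3 | 7
4 | 3
5 | 3
6 | 4
7 | 7
Witness: (4, 3) appears 0× in E1 but 1× in E2.

no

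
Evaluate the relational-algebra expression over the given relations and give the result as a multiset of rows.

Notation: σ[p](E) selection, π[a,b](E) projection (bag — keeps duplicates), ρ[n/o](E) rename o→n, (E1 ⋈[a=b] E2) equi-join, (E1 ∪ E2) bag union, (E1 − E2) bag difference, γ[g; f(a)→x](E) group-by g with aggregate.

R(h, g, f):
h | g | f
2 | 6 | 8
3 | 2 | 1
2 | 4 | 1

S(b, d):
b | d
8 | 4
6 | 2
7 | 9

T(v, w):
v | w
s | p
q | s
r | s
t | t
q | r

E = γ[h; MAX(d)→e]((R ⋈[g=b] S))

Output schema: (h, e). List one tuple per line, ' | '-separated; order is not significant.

Per-node cardinality:
  R → 3
  S → 3
  (R ⋈[g=b] S) → 1
  γ[h; MAX(d)→e]((R ⋈[g=b] S)) → 1

== RESULT ==
h | e
2 | 2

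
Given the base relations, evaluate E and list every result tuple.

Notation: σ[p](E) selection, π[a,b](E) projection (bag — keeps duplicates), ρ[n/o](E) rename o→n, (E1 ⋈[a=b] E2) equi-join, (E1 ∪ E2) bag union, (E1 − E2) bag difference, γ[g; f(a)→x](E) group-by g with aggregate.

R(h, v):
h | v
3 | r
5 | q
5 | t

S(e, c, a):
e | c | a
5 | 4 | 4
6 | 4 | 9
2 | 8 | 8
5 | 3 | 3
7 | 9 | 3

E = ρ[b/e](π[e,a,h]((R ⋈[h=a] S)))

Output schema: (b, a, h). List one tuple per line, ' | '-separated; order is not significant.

Subexpression sizes:
  R → 3
  S → 5
  (R ⋈[h=a] S) → 2
  π[e,a,h]((R ⋈[h=a] S)) → 2
  ρ[b/e](π[e,a,h]((R ⋈[h=a] S))) → 2

== RESULT ==
b | a | h
5 | 3 | 3
7 | 3 | 3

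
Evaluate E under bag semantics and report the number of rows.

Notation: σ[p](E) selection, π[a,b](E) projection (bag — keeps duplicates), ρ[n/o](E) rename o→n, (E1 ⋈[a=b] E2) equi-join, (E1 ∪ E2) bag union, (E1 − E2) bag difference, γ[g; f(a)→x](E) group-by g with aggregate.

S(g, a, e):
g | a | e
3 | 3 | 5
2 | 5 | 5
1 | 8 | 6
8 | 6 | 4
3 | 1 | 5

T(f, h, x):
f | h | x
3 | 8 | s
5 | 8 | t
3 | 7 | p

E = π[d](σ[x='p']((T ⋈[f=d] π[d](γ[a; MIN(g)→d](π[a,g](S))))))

Stepwise |·|:
  T → 3
  S → 5
  π[a,g](S) → 5
  γ[a; MIN(g)→d](π[a,g](S)) → 5
  π[d](γ[a; MIN(g)→d](π[a,g](S))) → 5
  (T ⋈[f=d] π[d](γ[a; MIN(g)→d](π[a,g](S)))) → 4
  σ[x='p']((T ⋈[f=d] π[d](γ[a; MIN(g)→d](π[a,g](S))))) → 2
  π[d](σ[x='p']((T ⋈[f=d] π[d](γ[a; MIN(g)→d](π[a,g](S)))))) → 2

|E| = 2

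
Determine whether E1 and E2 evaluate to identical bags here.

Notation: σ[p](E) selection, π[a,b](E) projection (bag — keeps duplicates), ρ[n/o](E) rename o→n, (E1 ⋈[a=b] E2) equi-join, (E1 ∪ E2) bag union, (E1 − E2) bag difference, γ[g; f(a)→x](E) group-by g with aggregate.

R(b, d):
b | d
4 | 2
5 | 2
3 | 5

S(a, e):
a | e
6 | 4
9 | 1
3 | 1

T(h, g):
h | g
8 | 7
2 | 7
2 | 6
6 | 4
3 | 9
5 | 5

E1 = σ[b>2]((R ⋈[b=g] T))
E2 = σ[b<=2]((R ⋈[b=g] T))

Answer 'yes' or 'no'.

E1 stepwise |·|:
  R → 3
  T → 6
  (R ⋈[b=g] T) → 2
  σ[b>2]((R ⋈[b=g] T)) → 2
E2 stepwise |·|:
  R → 3
  T → 6
  (R ⋈[b=g] T) → 2
  σ[b<=2]((R ⋈[b=g] T)) → 0

E1 result:
b | d | h | g
4 | 2 | 6 | 4
5 | 2 | 5 | 5
E2 result:
b | d | h | g
(0 rows)
Witness: (4, 2, 6, 4) appears 1× in E1 but 0× in E2.

no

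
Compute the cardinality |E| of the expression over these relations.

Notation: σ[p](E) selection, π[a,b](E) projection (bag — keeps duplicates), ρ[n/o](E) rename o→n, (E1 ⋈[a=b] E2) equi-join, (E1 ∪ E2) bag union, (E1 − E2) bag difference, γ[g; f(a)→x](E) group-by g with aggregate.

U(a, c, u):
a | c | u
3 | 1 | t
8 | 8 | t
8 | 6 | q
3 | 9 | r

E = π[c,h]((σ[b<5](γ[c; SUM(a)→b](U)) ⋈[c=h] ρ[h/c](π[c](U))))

Subexpression sizes:
  U → 4
  γ[c; SUM(a)→b](U) → 4
  σ[b<5](γ[c; SUM(a)→b](U)) → 2
  U → 4
  π[c](U) → 4
  ρ[h/c](π[c](U)) → 4
  (σ[b<5](γ[c; SUM(a)→b](U)) ⋈[c=h] ρ[h/c](π[c](U))) → 2
  π[c,h]((σ[b<5](γ[c; SUM(a)→b](U)) ⋈[c=h] ρ[h/c](π[c](U)))) → 2

|E| = 2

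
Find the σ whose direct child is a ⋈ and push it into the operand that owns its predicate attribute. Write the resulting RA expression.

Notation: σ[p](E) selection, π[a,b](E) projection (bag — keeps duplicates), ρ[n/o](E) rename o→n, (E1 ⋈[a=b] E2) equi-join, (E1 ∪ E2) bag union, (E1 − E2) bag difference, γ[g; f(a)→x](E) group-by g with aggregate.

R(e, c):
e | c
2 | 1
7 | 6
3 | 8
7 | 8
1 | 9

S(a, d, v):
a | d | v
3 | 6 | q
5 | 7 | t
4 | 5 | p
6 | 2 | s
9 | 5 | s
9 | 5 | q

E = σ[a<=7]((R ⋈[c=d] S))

σ filters on a, owned by the right side.
E' = (R ⋈[c=d] σ[a<=7](S))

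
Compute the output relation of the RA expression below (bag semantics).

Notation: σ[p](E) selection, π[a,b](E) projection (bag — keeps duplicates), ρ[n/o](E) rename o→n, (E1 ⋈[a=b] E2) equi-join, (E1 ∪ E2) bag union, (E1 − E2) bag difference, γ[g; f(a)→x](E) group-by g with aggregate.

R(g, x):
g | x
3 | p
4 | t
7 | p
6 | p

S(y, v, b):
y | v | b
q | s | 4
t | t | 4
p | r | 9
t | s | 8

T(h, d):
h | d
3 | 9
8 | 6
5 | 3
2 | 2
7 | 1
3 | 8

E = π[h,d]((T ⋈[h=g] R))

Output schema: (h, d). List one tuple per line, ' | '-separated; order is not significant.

Per-node cardinality:
  T → 6
  R → 4
  (T ⋈[h=g] R) → 3
  π[h,d]((T ⋈[h=g] R)) → 3

== RESULT ==
h | d
3 | 8
3 | 9
7 | 1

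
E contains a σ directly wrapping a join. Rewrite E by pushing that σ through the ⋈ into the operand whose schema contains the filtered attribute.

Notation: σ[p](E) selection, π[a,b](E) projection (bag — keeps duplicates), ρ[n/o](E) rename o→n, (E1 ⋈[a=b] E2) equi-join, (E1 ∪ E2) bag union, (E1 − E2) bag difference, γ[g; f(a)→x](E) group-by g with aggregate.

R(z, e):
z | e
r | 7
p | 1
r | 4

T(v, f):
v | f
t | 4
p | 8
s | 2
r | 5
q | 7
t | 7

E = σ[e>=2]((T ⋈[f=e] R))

σ filters on e, owned by the right side.
E' = (T ⋈[f=e] σ[e>=2](R))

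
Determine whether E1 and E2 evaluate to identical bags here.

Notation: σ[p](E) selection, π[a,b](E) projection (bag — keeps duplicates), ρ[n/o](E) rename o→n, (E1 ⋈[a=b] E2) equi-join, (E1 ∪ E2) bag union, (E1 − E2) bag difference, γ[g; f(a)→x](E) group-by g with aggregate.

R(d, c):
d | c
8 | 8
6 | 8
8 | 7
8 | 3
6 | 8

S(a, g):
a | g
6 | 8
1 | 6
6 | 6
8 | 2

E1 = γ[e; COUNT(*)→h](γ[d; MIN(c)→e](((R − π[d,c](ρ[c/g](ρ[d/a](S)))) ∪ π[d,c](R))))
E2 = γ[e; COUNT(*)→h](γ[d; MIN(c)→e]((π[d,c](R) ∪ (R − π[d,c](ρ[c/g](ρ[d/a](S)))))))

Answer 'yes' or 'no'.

E1 stepwise |·|:
  R → 5
  S → 4
  ρ[d/a](S) → 4
  ρ[c/g](ρ[d/a](S)) → 4
  π[d,c](ρ[c/g](ρ[d/a](S))) → 4
  (R − π[d,c](ρ[c/g](ρ[d/a](S)))) → 4
  R → 5
  π[d,c](R) → 5
  ((R − π[d,c](ρ[c/g](ρ[d/a](S)))) ∪ π[d,c](R)) → 9
  γ[d; MIN(c)→e](((R − π[d,c](ρ[c/g](ρ[d/a](S)))) ∪ π[d,c](R))) → 2
  γ[e; COUNT(*)→h](γ[d; MIN(c)→e](((R − π[d,c](ρ[c/g](ρ[d/a](S)))) ∪ π[d,c](R)))) → 2
E2 stepwise |·|:
  R → 5
  π[d,c](R) → 5
  R → 5
  S → 4
  ρ[d/a](S) → 4
  ρ[c/g](ρ[d/a](S)) → 4
  π[d,c](ρ[c/g](ρ[d/a](S))) → 4
  (R − π[d,c](ρ[c/g](ρ[d/a](S)))) → 4
  (π[d,c](R) ∪ (R − π[d,c](ρ[c/g](ρ[d/a](S))))) → 9
  γ[d; MIN(c)→e]((π[d,c](R) ∪ (R − π[d,c](ρ[c/g](ρ[d/a](S)))))) → 2
  γ[e; COUNT(*)→h](γ[d; MIN(c)→e]((π[d,c](R) ∪ (R − π[d,c](ρ[c/g](ρ[d/a](S))))))) → 2

E1 and E2 produce the same multiset:
e | h
3 | 1
8 | 1

yes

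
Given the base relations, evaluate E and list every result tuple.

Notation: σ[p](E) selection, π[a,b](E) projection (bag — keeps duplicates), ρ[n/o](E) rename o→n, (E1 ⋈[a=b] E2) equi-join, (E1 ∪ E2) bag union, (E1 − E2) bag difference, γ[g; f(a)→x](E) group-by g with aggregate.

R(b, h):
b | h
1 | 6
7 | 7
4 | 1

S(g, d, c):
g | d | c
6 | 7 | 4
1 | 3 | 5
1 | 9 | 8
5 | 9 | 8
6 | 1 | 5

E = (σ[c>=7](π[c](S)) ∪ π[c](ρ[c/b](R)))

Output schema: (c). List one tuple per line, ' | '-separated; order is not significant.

Per-node cardinality:
  S → 5
  π[c](S) → 5
  σ[c>=7](π[c](S)) → 2
  R → 3
  ρ[c/b](R) → 3
  π[c](ρ[c/b](R)) → 3
  (σ[c>=7](π[c](S)) ∪ π[c](ρ[c/b](R))) → 5

== RESULT ==
c
1
4
7
8
8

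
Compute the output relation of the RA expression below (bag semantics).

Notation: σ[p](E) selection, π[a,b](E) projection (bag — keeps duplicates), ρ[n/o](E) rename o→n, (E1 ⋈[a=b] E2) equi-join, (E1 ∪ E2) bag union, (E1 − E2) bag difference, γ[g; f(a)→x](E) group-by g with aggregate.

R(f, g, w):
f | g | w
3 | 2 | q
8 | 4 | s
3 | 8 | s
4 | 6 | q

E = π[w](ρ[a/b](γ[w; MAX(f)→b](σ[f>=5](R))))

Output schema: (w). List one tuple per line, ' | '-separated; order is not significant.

Subexpression sizes:
  R → 4
  σ[f>=5](R) → 1
  γ[w; MAX(f)→b](σ[f>=5](R)) → 1
  ρ[a/b](γ[w; MAX(f)→b](σ[f>=5](R))) → 1
  π[w](ρ[a/b](γ[w; MAX(f)→b](σ[f>=5](R)))) → 1

== RESULT ==
w
s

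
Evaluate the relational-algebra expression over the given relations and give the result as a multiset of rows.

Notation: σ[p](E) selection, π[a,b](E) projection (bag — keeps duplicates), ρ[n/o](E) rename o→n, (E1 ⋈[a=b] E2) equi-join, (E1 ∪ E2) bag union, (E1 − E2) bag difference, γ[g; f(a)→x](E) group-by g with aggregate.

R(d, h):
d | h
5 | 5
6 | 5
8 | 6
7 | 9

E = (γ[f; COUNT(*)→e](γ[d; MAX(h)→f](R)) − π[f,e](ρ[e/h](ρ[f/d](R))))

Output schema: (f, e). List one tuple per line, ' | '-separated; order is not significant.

Stepwise |·|:
  R → 4
  γ[d; MAX(h)→f](R) → 4
  γ[f; COUNT(*)→e](γ[d; MAX(h)→f](R)) → 3
  R → 4
  ρ[f/d](R) → 4
  ρ[e/h](ρ[f/d](R)) → 4
  π[f,e](ρ[e/h](ρ[f/d](R))) → 4
  (γ[f; COUNT(*)→e](γ[d; MAX(h)→f](R)) − π[f,e](ρ[e/h](ρ[f/d](R)))) → 3

== RESULT ==
f | e
5 | 2
6 | 1
9 | 1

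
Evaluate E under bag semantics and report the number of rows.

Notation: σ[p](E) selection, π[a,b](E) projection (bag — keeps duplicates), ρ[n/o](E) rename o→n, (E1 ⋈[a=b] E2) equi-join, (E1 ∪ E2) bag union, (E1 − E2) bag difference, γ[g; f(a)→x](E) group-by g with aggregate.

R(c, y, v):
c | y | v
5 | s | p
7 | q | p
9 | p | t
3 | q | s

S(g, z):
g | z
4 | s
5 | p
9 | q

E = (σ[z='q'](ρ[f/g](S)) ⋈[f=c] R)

Stepwise |·|:
  S → 3
  ρ[f/g](S) → 3
  σ[z='q'](ρ[f/g](S)) → 1
  R → 4
  (σ[z='q'](ρ[f/g](S)) ⋈[f=c] R) → 1

|E| = 1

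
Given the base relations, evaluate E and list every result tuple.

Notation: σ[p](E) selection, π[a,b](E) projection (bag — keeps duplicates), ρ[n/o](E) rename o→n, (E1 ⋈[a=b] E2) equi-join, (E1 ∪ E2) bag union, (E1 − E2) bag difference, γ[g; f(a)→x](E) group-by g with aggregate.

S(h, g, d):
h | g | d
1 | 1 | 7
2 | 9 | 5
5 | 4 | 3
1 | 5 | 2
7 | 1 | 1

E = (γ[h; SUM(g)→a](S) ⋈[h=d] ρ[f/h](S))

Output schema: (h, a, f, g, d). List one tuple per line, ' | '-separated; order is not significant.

Stepwise |·|:
  S → 5
  γ[h; SUM(g)→a](S) → 4
  S → 5
  ρ[f/h](S) → 5
  (γ[h; SUM(g)→a](S) ⋈[h=d] ρ[f/h](S)) → 4

== RESULT ==
h | a | f | g | d
1 | 6 | 7 | 1 | 1
2 | 9 | 1 | 5 | 2
5 | 4 | 2 | 9 | 5
7 | 1 | 1 | 1 | 7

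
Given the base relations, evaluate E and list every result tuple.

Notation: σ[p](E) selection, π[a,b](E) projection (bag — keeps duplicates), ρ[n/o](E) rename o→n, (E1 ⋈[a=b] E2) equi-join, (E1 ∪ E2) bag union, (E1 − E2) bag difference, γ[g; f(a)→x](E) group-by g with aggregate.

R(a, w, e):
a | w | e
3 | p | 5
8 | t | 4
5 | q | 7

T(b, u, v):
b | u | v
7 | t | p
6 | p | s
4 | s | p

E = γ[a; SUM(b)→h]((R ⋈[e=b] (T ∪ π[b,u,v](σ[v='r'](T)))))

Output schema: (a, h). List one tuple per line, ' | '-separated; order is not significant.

Row counts bottom-up:
  R → 3
  T → 3
  T → 3
  σ[v='r'](T) → 0
  π[b,u,v](σ[v='r'](T)) → 0
  (T ∪ π[b,u,v](σ[v='r'](T))) → 3
  (R ⋈[e=b] (T ∪ π[b,u,v](σ[v='r'](T)))) → 2
  γ[a; SUM(b)→h]((R ⋈[e=b] (T ∪ π[b,u,v](σ[v='r'](T))))) → 2

== RESULT ==
a | h
5 | 7
8 | 4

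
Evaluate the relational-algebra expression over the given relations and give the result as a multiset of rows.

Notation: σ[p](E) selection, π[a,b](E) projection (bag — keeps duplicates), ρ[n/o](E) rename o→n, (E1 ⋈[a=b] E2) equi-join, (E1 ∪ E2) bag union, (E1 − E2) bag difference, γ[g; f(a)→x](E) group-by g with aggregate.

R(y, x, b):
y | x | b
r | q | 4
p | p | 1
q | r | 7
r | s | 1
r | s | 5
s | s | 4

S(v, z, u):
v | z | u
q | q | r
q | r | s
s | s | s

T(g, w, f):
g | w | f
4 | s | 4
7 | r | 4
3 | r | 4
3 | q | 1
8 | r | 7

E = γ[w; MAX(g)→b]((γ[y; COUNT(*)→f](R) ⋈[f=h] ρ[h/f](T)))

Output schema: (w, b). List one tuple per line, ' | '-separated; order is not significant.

Subexpression sizes:
  R → 6
  γ[y; COUNT(*)→f](R) → 4
  T → 5
  ρ[h/f](T) → 5
  (γ[y; COUNT(*)→f](R) ⋈[f=h] ρ[h/f](T)) → 3
  γ[w; MAX(g)→b]((γ[y; COUNT(*)→f](R) ⋈[f=h] ρ[h/f](T))) → 1

== RESULT ==
w | b
q | 3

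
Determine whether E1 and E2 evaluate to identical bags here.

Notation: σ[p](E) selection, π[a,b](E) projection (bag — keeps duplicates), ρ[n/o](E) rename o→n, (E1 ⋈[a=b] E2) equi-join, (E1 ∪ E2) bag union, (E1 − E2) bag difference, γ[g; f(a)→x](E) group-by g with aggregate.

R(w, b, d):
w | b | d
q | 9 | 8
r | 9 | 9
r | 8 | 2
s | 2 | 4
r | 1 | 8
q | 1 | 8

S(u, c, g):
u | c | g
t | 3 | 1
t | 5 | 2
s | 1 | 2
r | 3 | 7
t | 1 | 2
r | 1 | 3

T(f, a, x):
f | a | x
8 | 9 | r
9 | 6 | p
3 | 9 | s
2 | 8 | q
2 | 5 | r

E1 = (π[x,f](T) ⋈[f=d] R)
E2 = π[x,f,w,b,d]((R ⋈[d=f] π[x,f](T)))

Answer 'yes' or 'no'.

E1 row counts bottom-up:
  T → 5
  π[x,f](T) → 5
  R → 6
  (π[x,f](T) ⋈[f=d] R) → 6
E2 row counts bottom-up:
  R → 6
  T → 5
  π[x,f](T) → 5
  (R ⋈[d=f] π[x,f](T)) → 6
  π[x,f,w,b,d]((R ⋈[d=f] π[x,f](T))) → 6

E1 and E2 produce the same multiset:
x | f | w | b | d
p | 9 | r | 9 | 9
q | 2 | r | 8 | 2
r | 2 | r | 8 | 2
r | 8 | q | 1 | 8
r | 8 | q | 9 | 8
r | 8 | r | 1 | 8

yes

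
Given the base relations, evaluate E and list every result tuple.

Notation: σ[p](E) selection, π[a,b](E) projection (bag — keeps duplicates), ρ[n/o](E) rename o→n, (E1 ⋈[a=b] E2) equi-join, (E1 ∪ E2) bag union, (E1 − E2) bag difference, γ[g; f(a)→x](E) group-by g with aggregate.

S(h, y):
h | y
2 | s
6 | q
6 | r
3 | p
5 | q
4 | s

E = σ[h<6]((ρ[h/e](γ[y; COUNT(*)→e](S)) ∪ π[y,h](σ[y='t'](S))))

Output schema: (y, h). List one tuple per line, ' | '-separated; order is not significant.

Per-node cardinality:
  S → 6
  γ[y; COUNT(*)→e](S) → 4
  ρ[h/e](γ[y; COUNT(*)→e](S)) → 4
  S → 6
  σ[y='t'](S) → 0
  π[y,h](σ[y='t'](S)) → 0
  (ρ[h/e](γ[y; COUNT(*)→e](S)) ∪ π[y,h](σ[y='t'](S))) → 4
  σ[h<6]((ρ[h/e](γ[y; COUNT(*)→e](S)) ∪ π[y,h](σ[y='t'](S)))) → 4

== RESULT ==
y | h
p | 1
q | 2
r | 1
s | 2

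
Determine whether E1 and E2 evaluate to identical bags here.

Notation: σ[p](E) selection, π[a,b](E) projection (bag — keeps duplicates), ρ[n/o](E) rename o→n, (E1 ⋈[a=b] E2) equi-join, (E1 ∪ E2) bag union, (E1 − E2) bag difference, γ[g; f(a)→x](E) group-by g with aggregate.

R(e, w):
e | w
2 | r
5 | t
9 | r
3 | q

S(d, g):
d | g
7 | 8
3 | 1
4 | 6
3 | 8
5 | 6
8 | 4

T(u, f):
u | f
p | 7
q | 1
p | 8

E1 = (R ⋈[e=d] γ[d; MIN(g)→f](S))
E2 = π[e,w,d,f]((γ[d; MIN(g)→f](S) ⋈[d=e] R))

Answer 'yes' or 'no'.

E1 stepwise |·|:
  R → 4
  S → 6
  γ[d; MIN(g)→f](S) → 5
  (R ⋈[e=d] γ[d; MIN(g)→f](S)) → 2
E2 stepwise |·|:
  S → 6
  γ[d; MIN(g)→f](S) → 5
  R → 4
  (γ[d; MIN(g)→f](S) ⋈[d=e] R) → 2
  π[e,w,d,f]((γ[d; MIN(g)→f](S) ⋈[d=e] R)) → 2

E1 and E2 produce the same multiset:
e | w | d | f
3 | q | 3 | 1
5 | t | 5 | 6

yes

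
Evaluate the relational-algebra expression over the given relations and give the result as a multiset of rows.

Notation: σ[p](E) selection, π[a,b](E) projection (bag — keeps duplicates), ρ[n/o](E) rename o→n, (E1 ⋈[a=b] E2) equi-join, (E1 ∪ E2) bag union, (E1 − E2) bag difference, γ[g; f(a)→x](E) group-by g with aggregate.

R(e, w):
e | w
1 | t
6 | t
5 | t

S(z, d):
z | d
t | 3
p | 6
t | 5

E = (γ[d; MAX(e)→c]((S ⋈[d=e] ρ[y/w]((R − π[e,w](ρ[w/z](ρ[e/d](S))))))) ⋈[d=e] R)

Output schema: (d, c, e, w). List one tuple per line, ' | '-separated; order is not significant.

Per-node cardinality:
  S → 3
  R → 3
  S → 3
  ρ[e/d](S) → 3
  ρ[w/z](ρ[e/d](S)) → 3
  π[e,w](ρ[w/z](ρ[e/d](S))) → 3
  (R − π[e,w](ρ[w/z](ρ[e/d](S)))) → 2
  ρ[y/w]((R − π[e,w](ρ[w/z](ρ[e/d](S))))) → 2
  (S ⋈[d=e] ρ[y/w]((R − π[e,w](ρ[w/z](ρ[e/d](S)))))) → 1
  γ[d; MAX(e)→c]((S ⋈[d=e] ρ[y/w]((R − π[e,w](ρ[w/z](ρ[e/d](S))))))) → 1
  R → 3
  (γ[d; MAX(e)→c]((S ⋈[d=e] ρ[y/w]((R − π[e,w](ρ[w/z](ρ[e/d](S))))))) ⋈[d=e] R) → 1

== RESULT ==
d | c | e | w
6 | 6 | 6 | t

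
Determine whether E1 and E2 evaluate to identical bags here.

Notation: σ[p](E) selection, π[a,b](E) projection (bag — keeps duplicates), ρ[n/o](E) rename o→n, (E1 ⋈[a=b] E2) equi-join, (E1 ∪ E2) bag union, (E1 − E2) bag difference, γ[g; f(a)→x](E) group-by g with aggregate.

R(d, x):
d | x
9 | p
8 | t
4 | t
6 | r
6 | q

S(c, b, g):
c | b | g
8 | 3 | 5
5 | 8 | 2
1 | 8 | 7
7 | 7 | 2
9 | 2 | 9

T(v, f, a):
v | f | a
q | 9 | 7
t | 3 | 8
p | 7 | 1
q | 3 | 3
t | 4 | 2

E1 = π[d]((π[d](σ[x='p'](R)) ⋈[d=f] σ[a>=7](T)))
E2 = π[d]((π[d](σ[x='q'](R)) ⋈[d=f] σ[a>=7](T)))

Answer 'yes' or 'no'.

E1 stepwise |·|:
  R → 5
  σ[x='p'](R) → 1
  π[d](σ[x='p'](R)) → 1
  T → 5
  σ[a>=7](T) → 2
  (π[d](σ[x='p'](R)) ⋈[d=f] σ[a>=7](T)) → 1
  π[d]((π[d](σ[x='p'](R)) ⋈[d=f] σ[a>=7](T))) → 1
E2 stepwise |·|:
  R → 5
  σ[x='q'](R) → 1
  π[d](σ[x='q'](R)) → 1
  T → 5
  σ[a>=7](T) → 2
  (π[d](σ[x='q'](R)) ⋈[d=f] σ[a>=7](T)) → 0
  π[d]((π[d](σ[x='q'](R)) ⋈[d=f] σ[a>=7](T))) → 0

E1 result:
d
9
E2 result:
d
(0 rows)
Witness: (9,) appears 1× in E1 but 0× in E2.

no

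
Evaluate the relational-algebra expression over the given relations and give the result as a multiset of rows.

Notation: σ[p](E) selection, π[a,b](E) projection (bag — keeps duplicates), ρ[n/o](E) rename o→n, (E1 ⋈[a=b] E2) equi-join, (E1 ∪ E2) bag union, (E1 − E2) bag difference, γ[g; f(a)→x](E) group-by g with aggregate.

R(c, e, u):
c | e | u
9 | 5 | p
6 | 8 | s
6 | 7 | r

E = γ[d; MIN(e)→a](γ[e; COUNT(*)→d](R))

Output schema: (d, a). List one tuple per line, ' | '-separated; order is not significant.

Subexpression sizes:
  R → 3
  γ[e; COUNT(*)→d](R) → 3
  γ[d; MIN(e)→a](γ[e; COUNT(*)→d](R)) → 1

== RESULT ==
d | a
1 | 5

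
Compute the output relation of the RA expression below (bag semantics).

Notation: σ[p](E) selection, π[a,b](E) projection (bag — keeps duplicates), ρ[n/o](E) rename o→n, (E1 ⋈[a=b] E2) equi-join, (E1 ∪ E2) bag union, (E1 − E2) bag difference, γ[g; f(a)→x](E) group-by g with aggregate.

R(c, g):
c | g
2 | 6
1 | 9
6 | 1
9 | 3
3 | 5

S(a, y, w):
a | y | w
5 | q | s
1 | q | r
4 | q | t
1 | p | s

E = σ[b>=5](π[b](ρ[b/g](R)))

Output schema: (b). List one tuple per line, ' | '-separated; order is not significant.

Stepwise |·|:
  R → 5
  ρ[b/g](R) → 5
  π[b](ρ[b/g](R)) → 5
  σ[b>=5](π[b](ρ[b/g](R))) → 3

== RESULT ==
b
5
6
9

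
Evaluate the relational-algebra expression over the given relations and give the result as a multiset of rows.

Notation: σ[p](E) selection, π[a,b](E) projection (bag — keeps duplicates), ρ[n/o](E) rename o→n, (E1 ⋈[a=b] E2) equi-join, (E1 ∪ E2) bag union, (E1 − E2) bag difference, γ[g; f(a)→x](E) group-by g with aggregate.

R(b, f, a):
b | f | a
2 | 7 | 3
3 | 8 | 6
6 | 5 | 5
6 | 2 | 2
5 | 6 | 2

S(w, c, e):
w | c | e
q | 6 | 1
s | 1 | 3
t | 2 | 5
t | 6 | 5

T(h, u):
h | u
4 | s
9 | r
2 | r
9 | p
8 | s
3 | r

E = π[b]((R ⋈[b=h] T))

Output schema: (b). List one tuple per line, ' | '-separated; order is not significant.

Subexpression sizes:
  R → 5
  T → 6
  (R ⋈[b=h] T) → 2
  π[b]((R ⋈[b=h] T)) → 2

== RESULT ==
b
2
3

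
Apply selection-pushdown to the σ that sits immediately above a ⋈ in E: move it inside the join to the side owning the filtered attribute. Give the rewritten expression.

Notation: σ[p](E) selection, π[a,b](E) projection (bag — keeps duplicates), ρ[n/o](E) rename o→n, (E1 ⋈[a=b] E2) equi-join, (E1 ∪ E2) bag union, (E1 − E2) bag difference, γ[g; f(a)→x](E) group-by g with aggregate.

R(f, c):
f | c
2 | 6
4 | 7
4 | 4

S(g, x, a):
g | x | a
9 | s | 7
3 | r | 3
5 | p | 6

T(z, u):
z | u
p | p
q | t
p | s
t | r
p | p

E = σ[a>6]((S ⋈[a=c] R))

σ filters on a, owned by the left side.
E' = (σ[a>6](S) ⋈[a=c] R)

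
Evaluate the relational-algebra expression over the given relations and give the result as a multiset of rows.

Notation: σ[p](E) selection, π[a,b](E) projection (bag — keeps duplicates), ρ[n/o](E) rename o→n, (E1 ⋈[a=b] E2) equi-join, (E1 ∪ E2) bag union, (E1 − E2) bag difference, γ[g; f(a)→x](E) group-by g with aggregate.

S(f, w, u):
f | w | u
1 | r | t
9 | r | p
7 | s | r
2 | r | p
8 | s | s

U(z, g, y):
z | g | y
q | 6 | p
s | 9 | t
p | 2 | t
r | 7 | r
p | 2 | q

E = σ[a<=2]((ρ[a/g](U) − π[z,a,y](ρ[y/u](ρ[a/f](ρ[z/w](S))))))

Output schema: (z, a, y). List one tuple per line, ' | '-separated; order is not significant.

Stepwise |·|:
  U → 5
  ρ[a/g](U) → 5
  S → 5
  ρ[z/w](S) → 5
  ρ[a/f](ρ[z/w](S)) → 5
  ρ[y/u](ρ[a/f](ρ[z/w](S))) → 5
  π[z,a,y](ρ[y/u](ρ[a/f](ρ[z/w](S)))) → 5
  (ρ[a/g](U) − π[z,a,y](ρ[y/u](ρ[a/f](ρ[z/w](S))))) → 5
  σ[a<=2]((ρ[a/g](U) − π[z,a,y](ρ[y/u](ρ[a/f](ρ[z/w](S)))))) → 2

== RESULT ==
z | a | y
p | 2 | q
p | 2 | t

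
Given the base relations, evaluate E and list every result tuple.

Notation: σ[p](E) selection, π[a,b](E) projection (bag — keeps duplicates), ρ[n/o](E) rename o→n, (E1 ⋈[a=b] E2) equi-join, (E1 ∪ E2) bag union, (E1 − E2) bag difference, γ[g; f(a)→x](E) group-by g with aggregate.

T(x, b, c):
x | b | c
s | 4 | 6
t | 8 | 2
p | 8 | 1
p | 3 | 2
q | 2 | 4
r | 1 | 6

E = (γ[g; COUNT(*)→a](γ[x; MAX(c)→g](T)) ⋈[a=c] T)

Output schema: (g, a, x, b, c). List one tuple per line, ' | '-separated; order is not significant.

Per-node cardinality:
  T → 6
  γ[x; MAX(c)→g](T) → 5
  γ[g; COUNT(*)→a](γ[x; MAX(c)→g](T)) → 3
  T → 6
  (γ[g; COUNT(*)→a](γ[x; MAX(c)→g](T)) ⋈[a=c] T) → 5

== RESULT ==
g | a | x | b | c
2 | 2 | p | 3 | 2
2 | 2 | t | 8 | 2
4 | 1 | p | 8 | 1
6 | 2 | p | 3 | 2
6 | 2 | t | 8 | 2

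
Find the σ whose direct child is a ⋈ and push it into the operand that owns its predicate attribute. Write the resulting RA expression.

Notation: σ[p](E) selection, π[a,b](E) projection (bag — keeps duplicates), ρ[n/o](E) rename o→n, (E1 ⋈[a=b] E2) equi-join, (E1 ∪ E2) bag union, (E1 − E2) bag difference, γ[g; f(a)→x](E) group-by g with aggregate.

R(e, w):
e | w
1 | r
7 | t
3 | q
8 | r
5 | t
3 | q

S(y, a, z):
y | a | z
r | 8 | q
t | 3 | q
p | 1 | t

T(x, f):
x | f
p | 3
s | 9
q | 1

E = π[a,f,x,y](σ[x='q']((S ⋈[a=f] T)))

σ filters on x, owned by the right side.
E' = π[a,f,x,y]((S ⋈[a=f] σ[x='q'](T)))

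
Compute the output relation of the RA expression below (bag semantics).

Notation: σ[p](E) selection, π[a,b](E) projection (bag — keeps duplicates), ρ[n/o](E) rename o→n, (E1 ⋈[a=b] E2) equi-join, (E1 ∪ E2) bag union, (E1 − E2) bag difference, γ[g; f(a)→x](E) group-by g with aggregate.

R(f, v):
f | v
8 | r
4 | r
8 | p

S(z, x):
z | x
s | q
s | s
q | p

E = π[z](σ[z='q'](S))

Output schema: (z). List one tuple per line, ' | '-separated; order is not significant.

Row counts bottom-up:
  S → 3
  σ[z='q'](S) → 1
  π[z](σ[z='q'](S)) → 1

== RESULT ==
z
q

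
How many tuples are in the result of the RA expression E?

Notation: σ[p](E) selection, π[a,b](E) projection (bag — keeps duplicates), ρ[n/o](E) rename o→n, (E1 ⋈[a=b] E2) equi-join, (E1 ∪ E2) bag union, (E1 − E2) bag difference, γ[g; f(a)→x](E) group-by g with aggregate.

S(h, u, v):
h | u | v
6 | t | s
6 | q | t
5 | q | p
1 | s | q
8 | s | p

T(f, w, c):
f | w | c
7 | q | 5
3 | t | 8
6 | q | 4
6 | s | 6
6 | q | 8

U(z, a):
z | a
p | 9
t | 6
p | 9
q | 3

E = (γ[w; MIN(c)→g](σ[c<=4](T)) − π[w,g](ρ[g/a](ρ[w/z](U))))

Per-node cardinality:
  T → 5
  σ[c<=4](T) → 1
  γ[w; MIN(c)→g](σ[c<=4](T)) → 1
  U → 4
  ρ[w/z](U) → 4
  ρ[g/a](ρ[w/z](U)) → 4
  π[w,g](ρ[g/a](ρ[w/z](U))) → 4
  (γ[w; MIN(c)→g](σ[c<=4](T)) − π[w,g](ρ[g/a](ρ[w/z](U)))) → 1

|E| = 1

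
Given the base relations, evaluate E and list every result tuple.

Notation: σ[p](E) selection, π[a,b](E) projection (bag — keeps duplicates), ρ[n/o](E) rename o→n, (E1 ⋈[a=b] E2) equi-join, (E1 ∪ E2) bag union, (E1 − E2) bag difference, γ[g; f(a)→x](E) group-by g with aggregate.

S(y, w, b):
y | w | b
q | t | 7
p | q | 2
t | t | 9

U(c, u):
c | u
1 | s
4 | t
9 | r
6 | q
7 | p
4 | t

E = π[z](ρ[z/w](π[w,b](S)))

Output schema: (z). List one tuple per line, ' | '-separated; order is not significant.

Row counts bottom-up:
  S → 3
  π[w,b](S) → 3
  ρ[z/w](π[w,b](S)) → 3
  π[z](ρ[z/w](π[w,b](S))) → 3

== RESULT ==
z
q
t
t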